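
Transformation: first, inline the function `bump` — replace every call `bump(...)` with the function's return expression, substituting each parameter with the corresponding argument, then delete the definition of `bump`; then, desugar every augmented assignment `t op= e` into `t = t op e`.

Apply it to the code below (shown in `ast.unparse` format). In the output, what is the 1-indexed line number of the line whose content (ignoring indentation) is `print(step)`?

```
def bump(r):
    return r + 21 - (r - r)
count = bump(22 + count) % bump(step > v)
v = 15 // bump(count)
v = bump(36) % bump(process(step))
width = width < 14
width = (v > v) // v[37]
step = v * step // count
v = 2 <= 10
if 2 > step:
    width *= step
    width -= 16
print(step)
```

11

Transformed code:
count = (22 + count + 21 - (22 + count - (22 + count))) % ((step > v) + 21 - ((step > v) - (step > v)))
v = 15 // (count + 21 - (count - count))
v = (36 + 21 - (36 - 36)) % (process(step) + 21 - (process(step) - process(step)))
width = width < 14
width = (v > v) // v[37]
step = v * step // count
v = 2 <= 10
if 2 > step:
    width = width * step
    width = width - 16
print(step)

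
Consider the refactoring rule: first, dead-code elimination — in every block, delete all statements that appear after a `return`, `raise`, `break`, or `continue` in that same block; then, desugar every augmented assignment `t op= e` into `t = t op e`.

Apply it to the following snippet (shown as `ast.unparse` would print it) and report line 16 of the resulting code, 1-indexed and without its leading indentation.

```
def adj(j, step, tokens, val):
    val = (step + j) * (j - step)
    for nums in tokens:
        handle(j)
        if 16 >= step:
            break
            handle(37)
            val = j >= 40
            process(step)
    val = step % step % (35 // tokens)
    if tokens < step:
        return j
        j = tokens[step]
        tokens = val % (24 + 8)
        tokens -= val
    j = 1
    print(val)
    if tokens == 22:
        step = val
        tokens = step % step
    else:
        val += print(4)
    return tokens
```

val = val + print(4)

Transformed code:
def adj(j, step, tokens, val):
    val = (step + j) * (j - step)
    for nums in tokens:
        handle(j)
        if 16 >= step:
            break
    val = step % step % (35 // tokens)
    if tokens < step:
        return j
    j = 1
    print(val)
    if tokens == 22:
        step = val
        tokens = step % step
    else:
        val = val + print(4)
    return tokens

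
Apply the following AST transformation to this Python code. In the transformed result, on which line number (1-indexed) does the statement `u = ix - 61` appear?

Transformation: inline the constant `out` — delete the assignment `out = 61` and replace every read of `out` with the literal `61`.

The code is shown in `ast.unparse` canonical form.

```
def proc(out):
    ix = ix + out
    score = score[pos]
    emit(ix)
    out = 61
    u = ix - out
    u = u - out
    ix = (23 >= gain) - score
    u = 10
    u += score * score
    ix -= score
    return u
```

5

Transformed code:
def proc(out):
    ix = ix + 61
    score = score[pos]
    emit(ix)
    u = ix - 61
    u = u - 61
    ix = (23 >= gain) - score
    u = 10
    u += score * score
    ix -= score
    return u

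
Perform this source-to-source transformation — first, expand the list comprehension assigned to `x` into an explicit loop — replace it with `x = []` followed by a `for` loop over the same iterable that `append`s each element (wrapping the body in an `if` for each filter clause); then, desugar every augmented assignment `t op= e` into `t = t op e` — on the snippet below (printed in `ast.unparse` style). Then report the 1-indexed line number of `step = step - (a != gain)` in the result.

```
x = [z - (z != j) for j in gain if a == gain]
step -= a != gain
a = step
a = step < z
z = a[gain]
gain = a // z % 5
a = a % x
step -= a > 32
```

Transformed code:
x = []
for j in gain:
    if a == gain:
        x.append(z - (z != j))
step = step - (a != gain)
a = step
a = step < z
z = a[gain]
gain = a // z % 5
a = a % x
step = step - (a > 32)

5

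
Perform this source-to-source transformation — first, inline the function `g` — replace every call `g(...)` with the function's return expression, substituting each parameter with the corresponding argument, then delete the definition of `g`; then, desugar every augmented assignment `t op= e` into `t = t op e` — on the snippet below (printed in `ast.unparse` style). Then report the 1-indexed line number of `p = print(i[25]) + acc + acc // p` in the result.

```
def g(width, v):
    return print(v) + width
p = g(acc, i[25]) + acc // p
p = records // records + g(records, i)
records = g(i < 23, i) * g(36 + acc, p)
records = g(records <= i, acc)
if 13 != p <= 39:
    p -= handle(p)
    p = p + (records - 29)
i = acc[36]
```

1

Transformed code:
p = print(i[25]) + acc + acc // p
p = records // records + (print(i) + records)
records = (print(i) + (i < 23)) * (print(p) + (36 + acc))
records = print(acc) + (records <= i)
if 13 != p <= 39:
    p = p - handle(p)
    p = p + (records - 29)
i = acc[36]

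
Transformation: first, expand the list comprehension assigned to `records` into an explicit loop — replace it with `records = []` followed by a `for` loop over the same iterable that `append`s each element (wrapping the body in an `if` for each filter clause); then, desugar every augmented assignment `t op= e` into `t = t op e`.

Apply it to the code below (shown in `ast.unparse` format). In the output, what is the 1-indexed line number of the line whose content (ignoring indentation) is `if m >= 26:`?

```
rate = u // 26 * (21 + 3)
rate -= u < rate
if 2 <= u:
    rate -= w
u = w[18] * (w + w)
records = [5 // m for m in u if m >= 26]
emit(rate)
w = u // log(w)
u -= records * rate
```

Transformed code:
rate = u // 26 * (21 + 3)
rate = rate - (u < rate)
if 2 <= u:
    rate = rate - w
u = w[18] * (w + w)
records = []
for m in u:
    if m >= 26:
        records.append(5 // m)
emit(rate)
w = u // log(w)
u = u - records * rate

8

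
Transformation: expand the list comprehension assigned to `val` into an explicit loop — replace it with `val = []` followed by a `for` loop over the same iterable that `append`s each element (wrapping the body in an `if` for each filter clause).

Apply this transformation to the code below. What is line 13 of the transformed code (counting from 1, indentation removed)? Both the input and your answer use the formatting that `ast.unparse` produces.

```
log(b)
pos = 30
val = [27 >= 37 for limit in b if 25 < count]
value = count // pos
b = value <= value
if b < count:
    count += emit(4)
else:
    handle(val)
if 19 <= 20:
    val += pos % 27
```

Transformed code:
log(b)
pos = 30
val = []
for limit in b:
    if 25 < count:
        val.append(27 >= 37)
value = count // pos
b = value <= value
if b < count:
    count += emit(4)
else:
    handle(val)
if 19 <= 20:
    val += pos % 27

if 19 <= 20:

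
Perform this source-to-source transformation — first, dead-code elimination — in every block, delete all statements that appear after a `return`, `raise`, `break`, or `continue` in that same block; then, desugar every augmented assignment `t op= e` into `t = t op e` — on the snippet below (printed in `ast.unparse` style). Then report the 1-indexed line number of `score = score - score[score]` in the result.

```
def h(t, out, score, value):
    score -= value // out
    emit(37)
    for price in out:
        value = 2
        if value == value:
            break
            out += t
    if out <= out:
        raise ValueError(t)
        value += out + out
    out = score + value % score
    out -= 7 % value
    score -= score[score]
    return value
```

Transformed code:
def h(t, out, score, value):
    score = score - value // out
    emit(37)
    for price in out:
        value = 2
        if value == value:
            break
    if out <= out:
        raise ValueError(t)
    out = score + value % score
    out = out - 7 % value
    score = score - score[score]
    return value

12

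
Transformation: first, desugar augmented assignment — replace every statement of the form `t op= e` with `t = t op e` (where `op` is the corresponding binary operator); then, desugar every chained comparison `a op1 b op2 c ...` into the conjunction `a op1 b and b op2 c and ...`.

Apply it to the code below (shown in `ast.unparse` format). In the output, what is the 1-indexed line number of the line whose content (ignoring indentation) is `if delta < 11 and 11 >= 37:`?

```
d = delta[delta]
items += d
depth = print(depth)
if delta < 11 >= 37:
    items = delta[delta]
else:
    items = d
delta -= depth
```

4

Transformed code:
d = delta[delta]
items = items + d
depth = print(depth)
if delta < 11 and 11 >= 37:
    items = delta[delta]
else:
    items = d
delta = delta - depth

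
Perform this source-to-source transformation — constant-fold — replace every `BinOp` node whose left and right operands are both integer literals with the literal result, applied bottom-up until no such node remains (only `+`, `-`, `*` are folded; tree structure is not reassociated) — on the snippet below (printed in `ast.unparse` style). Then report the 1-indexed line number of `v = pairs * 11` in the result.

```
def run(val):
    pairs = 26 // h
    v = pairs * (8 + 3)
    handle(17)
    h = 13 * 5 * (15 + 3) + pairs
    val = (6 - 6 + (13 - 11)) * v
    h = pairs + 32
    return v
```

Transformed code:
def run(val):
    pairs = 26 // h
    v = pairs * 11
    handle(17)
    h = 1170 + pairs
    val = 2 * v
    h = pairs + 32
    return v

3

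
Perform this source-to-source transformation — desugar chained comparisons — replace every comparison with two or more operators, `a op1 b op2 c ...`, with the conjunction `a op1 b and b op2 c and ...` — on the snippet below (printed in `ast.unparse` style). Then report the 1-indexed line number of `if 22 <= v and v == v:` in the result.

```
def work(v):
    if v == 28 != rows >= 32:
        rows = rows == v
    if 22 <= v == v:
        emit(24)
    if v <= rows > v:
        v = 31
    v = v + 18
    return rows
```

Transformed code:
def work(v):
    if v == 28 and 28 != rows and (rows >= 32):
        rows = rows == v
    if 22 <= v and v == v:
        emit(24)
    if v <= rows and rows > v:
        v = 31
    v = v + 18
    return rows

4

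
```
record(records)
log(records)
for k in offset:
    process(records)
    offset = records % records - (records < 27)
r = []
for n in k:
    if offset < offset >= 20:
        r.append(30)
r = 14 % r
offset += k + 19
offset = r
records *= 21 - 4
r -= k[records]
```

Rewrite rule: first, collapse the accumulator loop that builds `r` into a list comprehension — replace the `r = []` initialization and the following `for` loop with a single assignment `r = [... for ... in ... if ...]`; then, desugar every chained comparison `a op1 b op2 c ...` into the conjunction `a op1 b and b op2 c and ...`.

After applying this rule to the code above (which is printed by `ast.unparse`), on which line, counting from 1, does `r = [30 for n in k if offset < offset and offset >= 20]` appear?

Transformed code:
record(records)
log(records)
for k in offset:
    process(records)
    offset = records % records - (records < 27)
r = [30 for n in k if offset < offset and offset >= 20]
r = 14 % r
offset += k + 19
offset = r
records *= 21 - 4
r -= k[records]

6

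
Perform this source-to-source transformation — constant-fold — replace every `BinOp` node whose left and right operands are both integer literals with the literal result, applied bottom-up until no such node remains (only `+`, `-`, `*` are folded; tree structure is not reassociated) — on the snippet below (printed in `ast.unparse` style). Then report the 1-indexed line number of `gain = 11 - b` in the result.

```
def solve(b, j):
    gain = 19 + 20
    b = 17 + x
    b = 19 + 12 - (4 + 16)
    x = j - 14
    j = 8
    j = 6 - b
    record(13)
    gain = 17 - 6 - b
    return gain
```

9

Transformed code:
def solve(b, j):
    gain = 39
    b = 17 + x
    b = 11
    x = j - 14
    j = 8
    j = 6 - b
    record(13)
    gain = 11 - b
    return gain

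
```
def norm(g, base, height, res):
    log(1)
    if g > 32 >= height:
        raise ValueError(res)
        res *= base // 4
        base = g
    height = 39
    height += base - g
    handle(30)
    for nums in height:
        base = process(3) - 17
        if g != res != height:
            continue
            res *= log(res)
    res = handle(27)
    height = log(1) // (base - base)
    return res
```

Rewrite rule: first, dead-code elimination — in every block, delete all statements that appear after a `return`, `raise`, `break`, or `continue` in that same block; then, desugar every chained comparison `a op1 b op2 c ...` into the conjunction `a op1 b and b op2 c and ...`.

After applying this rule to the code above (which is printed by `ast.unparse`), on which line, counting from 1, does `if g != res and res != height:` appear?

10

Transformed code:
def norm(g, base, height, res):
    log(1)
    if g > 32 and 32 >= height:
        raise ValueError(res)
    height = 39
    height += base - g
    handle(30)
    for nums in height:
        base = process(3) - 17
        if g != res and res != height:
            continue
    res = handle(27)
    height = log(1) // (base - base)
    return res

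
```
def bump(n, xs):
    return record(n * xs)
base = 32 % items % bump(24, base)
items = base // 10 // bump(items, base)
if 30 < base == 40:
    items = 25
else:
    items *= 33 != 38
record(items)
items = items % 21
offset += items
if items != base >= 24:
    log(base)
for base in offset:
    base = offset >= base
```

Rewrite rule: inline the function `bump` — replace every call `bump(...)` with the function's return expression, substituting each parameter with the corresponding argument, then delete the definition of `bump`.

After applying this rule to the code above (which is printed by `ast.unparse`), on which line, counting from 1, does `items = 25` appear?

Transformed code:
base = 32 % items % record(24 * base)
items = base // 10 // record(items * base)
if 30 < base == 40:
    items = 25
else:
    items *= 33 != 38
record(items)
items = items % 21
offset += items
if items != base >= 24:
    log(base)
for base in offset:
    base = offset >= base

4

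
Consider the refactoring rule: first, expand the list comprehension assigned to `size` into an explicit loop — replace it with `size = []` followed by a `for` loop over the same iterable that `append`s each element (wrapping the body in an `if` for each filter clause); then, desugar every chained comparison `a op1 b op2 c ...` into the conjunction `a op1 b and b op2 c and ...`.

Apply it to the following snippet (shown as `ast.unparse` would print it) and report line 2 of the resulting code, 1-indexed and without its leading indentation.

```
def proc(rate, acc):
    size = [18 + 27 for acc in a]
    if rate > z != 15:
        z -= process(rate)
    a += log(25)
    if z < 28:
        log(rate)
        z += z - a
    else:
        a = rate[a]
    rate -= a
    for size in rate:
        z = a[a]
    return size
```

size = []

Transformed code:
def proc(rate, acc):
    size = []
    for acc in a:
        size.append(18 + 27)
    if rate > z and z != 15:
        z -= process(rate)
    a += log(25)
    if z < 28:
        log(rate)
        z += z - a
    else:
        a = rate[a]
    rate -= a
    for size in rate:
        z = a[a]
    return size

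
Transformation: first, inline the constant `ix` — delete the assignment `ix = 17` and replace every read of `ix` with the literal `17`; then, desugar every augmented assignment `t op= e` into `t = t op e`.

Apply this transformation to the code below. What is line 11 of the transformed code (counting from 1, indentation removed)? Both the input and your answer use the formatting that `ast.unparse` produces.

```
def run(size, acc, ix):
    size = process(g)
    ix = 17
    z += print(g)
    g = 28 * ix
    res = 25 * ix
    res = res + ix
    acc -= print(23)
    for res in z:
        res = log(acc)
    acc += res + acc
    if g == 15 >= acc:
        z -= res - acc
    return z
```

Transformed code:
def run(size, acc, ix):
    size = process(g)
    z = z + print(g)
    g = 28 * 17
    res = 25 * 17
    res = res + 17
    acc = acc - print(23)
    for res in z:
        res = log(acc)
    acc = acc + (res + acc)
    if g == 15 >= acc:
        z = z - (res - acc)
    return z

if g == 15 >= acc:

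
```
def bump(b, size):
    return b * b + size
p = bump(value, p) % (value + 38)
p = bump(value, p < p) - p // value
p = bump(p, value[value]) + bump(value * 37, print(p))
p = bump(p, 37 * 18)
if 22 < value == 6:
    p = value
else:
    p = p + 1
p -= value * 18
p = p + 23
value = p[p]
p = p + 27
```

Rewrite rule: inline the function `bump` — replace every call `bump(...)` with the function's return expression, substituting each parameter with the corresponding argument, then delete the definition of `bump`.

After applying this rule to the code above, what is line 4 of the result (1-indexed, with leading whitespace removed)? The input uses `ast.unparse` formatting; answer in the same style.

p = p * p + 37 * 18

Transformed code:
p = (value * value + p) % (value + 38)
p = value * value + (p < p) - p // value
p = p * p + value[value] + (value * 37 * (value * 37) + print(p))
p = p * p + 37 * 18
if 22 < value == 6:
    p = value
else:
    p = p + 1
p -= value * 18
p = p + 23
value = p[p]
p = p + 27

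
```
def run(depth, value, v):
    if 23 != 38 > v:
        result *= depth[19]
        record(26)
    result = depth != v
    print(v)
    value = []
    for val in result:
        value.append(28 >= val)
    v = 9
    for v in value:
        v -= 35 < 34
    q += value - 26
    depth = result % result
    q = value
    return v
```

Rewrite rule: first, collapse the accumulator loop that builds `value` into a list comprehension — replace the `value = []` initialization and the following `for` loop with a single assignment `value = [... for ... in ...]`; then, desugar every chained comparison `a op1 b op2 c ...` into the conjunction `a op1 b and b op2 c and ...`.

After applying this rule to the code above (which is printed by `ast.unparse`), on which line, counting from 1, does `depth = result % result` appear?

Transformed code:
def run(depth, value, v):
    if 23 != 38 and 38 > v:
        result *= depth[19]
        record(26)
    result = depth != v
    print(v)
    value = [28 >= val for val in result]
    v = 9
    for v in value:
        v -= 35 < 34
    q += value - 26
    depth = result % result
    q = value
    return v

12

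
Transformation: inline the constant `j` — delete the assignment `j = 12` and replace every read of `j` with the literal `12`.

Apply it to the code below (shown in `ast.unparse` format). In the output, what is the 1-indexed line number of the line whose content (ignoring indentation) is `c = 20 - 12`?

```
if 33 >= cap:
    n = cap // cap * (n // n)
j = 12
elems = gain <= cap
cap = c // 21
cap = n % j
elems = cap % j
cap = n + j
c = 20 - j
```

Transformed code:
if 33 >= cap:
    n = cap // cap * (n // n)
elems = gain <= cap
cap = c // 21
cap = n % 12
elems = cap % 12
cap = n + 12
c = 20 - 12

8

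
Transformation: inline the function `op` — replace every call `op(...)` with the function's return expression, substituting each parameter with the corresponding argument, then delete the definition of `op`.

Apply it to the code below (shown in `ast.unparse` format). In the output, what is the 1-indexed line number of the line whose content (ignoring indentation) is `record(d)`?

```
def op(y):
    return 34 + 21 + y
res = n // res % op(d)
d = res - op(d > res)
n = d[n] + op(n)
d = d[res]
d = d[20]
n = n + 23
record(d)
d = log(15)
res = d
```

7

Transformed code:
res = n // res % (34 + 21 + d)
d = res - (34 + 21 + (d > res))
n = d[n] + (34 + 21 + n)
d = d[res]
d = d[20]
n = n + 23
record(d)
d = log(15)
res = d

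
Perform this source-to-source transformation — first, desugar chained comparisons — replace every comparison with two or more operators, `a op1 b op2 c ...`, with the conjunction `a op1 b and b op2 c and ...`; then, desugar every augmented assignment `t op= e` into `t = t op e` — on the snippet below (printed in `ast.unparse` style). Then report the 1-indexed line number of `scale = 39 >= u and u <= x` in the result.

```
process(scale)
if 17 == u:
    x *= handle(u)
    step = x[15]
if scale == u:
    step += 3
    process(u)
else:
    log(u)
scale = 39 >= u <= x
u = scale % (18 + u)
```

10

Transformed code:
process(scale)
if 17 == u:
    x = x * handle(u)
    step = x[15]
if scale == u:
    step = step + 3
    process(u)
else:
    log(u)
scale = 39 >= u and u <= x
u = scale % (18 + u)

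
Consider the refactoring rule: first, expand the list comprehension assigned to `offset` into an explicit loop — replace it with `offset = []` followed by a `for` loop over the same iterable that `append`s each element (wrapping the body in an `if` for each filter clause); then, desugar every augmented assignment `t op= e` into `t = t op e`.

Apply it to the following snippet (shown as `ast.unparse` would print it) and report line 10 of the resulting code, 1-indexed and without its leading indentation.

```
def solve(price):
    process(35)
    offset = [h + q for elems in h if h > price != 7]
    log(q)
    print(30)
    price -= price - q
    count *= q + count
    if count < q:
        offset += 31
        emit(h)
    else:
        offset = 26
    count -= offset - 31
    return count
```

count = count * (q + count)

Transformed code:
def solve(price):
    process(35)
    offset = []
    for elems in h:
        if h > price != 7:
            offset.append(h + q)
    log(q)
    print(30)
    price = price - (price - q)
    count = count * (q + count)
    if count < q:
        offset = offset + 31
        emit(h)
    else:
        offset = 26
    count = count - (offset - 31)
    return count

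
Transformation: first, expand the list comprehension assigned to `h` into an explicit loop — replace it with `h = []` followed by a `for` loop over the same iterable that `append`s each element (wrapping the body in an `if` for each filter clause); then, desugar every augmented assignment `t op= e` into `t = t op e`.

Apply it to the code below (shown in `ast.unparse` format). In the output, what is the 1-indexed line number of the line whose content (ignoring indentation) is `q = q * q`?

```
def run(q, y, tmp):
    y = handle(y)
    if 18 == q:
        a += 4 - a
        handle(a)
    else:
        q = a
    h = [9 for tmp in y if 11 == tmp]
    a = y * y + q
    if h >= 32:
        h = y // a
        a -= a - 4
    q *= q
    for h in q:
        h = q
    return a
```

Transformed code:
def run(q, y, tmp):
    y = handle(y)
    if 18 == q:
        a = a + (4 - a)
        handle(a)
    else:
        q = a
    h = []
    for tmp in y:
        if 11 == tmp:
            h.append(9)
    a = y * y + q
    if h >= 32:
        h = y // a
        a = a - (a - 4)
    q = q * q
    for h in q:
        h = q
    return a

16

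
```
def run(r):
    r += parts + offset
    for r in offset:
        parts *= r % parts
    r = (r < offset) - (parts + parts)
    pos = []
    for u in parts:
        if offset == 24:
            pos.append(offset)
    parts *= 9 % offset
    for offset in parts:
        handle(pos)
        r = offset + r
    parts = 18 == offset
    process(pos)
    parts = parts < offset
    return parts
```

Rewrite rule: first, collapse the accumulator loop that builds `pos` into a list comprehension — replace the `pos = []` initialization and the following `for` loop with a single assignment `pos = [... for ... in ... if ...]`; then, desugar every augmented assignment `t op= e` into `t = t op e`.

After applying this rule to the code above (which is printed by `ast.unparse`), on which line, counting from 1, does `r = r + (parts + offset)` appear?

Transformed code:
def run(r):
    r = r + (parts + offset)
    for r in offset:
        parts = parts * (r % parts)
    r = (r < offset) - (parts + parts)
    pos = [offset for u in parts if offset == 24]
    parts = parts * (9 % offset)
    for offset in parts:
        handle(pos)
        r = offset + r
    parts = 18 == offset
    process(pos)
    parts = parts < offset
    return parts

2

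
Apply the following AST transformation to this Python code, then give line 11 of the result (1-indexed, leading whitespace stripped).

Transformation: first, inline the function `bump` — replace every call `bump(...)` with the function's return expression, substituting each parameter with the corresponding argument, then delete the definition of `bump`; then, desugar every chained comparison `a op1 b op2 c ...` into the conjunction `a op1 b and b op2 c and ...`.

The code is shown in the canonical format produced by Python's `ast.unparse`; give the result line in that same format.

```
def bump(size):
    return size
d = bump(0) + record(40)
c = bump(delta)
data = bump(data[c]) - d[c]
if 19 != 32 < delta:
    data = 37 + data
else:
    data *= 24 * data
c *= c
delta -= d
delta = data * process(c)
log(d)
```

Transformed code:
d = 0 + record(40)
c = delta
data = data[c] - d[c]
if 19 != 32 and 32 < delta:
    data = 37 + data
else:
    data *= 24 * data
c *= c
delta -= d
delta = data * process(c)
log(d)

log(d)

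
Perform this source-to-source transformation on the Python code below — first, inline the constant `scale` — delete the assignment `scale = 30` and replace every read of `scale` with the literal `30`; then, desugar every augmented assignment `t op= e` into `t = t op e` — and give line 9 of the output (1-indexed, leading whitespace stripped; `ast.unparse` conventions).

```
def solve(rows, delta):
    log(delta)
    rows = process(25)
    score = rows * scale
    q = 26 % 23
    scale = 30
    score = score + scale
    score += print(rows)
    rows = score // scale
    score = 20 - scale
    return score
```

score = 20 - 30

Transformed code:
def solve(rows, delta):
    log(delta)
    rows = process(25)
    score = rows * 30
    q = 26 % 23
    score = score + 30
    score = score + print(rows)
    rows = score // 30
    score = 20 - 30
    return score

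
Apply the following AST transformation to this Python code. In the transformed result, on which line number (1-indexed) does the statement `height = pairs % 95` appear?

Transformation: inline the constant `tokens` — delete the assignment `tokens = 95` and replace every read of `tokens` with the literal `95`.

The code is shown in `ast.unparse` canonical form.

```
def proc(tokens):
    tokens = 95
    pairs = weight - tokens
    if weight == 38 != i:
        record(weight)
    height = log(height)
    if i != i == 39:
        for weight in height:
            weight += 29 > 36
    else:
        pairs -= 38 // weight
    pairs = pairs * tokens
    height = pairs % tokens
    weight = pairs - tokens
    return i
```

Transformed code:
def proc(tokens):
    pairs = weight - 95
    if weight == 38 != i:
        record(weight)
    height = log(height)
    if i != i == 39:
        for weight in height:
            weight += 29 > 36
    else:
        pairs -= 38 // weight
    pairs = pairs * 95
    height = pairs % 95
    weight = pairs - 95
    return i

12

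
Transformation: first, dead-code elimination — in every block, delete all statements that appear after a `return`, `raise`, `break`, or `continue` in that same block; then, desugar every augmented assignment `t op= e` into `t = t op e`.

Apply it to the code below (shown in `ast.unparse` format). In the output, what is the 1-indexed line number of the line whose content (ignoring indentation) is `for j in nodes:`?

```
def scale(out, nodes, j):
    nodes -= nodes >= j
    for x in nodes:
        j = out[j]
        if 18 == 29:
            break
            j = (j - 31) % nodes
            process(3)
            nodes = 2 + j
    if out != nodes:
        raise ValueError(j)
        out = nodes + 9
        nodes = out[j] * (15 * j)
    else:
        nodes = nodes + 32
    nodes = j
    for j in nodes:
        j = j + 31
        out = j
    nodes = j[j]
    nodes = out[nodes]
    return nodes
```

Transformed code:
def scale(out, nodes, j):
    nodes = nodes - (nodes >= j)
    for x in nodes:
        j = out[j]
        if 18 == 29:
            break
    if out != nodes:
        raise ValueError(j)
    else:
        nodes = nodes + 32
    nodes = j
    for j in nodes:
        j = j + 31
        out = j
    nodes = j[j]
    nodes = out[nodes]
    return nodes

12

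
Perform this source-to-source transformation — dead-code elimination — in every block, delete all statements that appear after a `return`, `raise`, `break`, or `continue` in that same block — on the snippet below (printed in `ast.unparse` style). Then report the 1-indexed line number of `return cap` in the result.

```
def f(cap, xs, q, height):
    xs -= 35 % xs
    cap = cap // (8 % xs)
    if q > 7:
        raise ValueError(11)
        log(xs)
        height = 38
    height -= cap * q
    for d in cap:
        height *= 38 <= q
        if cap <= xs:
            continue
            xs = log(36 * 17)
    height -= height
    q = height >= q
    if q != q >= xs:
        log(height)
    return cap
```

Transformed code:
def f(cap, xs, q, height):
    xs -= 35 % xs
    cap = cap // (8 % xs)
    if q > 7:
        raise ValueError(11)
    height -= cap * q
    for d in cap:
        height *= 38 <= q
        if cap <= xs:
            continue
    height -= height
    q = height >= q
    if q != q >= xs:
        log(height)
    return cap

15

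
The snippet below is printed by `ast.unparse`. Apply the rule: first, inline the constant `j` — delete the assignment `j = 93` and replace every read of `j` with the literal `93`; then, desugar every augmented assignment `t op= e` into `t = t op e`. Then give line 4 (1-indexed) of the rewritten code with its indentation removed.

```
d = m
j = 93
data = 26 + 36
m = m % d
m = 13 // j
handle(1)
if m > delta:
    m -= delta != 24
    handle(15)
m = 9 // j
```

m = 13 // 93

Transformed code:
d = m
data = 26 + 36
m = m % d
m = 13 // 93
handle(1)
if m > delta:
    m = m - (delta != 24)
    handle(15)
m = 9 // 93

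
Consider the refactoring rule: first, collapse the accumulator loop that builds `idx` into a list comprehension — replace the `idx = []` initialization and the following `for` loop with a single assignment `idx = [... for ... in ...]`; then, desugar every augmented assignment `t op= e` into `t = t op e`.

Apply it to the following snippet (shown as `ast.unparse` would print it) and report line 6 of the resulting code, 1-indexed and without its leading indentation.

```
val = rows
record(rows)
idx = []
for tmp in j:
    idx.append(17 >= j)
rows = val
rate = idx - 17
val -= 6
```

Transformed code:
val = rows
record(rows)
idx = [17 >= j for tmp in j]
rows = val
rate = idx - 17
val = val - 6

val = val - 6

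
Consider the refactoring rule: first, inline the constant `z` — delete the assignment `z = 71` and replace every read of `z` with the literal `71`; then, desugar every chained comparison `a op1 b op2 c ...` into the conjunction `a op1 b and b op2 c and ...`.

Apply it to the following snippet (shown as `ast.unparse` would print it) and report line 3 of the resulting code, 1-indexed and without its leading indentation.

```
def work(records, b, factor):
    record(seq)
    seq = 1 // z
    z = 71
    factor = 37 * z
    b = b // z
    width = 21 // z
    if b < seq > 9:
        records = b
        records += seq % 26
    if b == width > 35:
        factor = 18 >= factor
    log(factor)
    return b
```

Transformed code:
def work(records, b, factor):
    record(seq)
    seq = 1 // 71
    factor = 37 * 71
    b = b // 71
    width = 21 // 71
    if b < seq and seq > 9:
        records = b
        records += seq % 26
    if b == width and width > 35:
        factor = 18 >= factor
    log(factor)
    return b

seq = 1 // 71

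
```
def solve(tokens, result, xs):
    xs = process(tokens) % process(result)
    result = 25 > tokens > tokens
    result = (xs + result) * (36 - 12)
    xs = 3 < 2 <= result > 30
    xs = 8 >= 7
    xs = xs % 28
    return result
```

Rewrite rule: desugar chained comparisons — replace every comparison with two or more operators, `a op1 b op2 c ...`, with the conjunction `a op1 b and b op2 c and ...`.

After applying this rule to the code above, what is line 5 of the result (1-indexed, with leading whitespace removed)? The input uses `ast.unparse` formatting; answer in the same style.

Transformed code:
def solve(tokens, result, xs):
    xs = process(tokens) % process(result)
    result = 25 > tokens and tokens > tokens
    result = (xs + result) * (36 - 12)
    xs = 3 < 2 and 2 <= result and (result > 30)
    xs = 8 >= 7
    xs = xs % 28
    return result

xs = 3 < 2 and 2 <= result and (result > 30)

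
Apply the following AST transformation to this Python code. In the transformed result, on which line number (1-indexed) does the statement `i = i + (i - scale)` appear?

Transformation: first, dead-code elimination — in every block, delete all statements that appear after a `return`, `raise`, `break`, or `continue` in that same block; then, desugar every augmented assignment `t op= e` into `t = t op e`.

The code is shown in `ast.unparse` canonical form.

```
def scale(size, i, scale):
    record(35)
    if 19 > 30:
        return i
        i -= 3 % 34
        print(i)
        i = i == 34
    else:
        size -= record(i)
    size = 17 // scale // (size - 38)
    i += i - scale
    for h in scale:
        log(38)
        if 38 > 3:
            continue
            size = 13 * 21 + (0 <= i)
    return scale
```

Transformed code:
def scale(size, i, scale):
    record(35)
    if 19 > 30:
        return i
    else:
        size = size - record(i)
    size = 17 // scale // (size - 38)
    i = i + (i - scale)
    for h in scale:
        log(38)
        if 38 > 3:
            continue
    return scale

8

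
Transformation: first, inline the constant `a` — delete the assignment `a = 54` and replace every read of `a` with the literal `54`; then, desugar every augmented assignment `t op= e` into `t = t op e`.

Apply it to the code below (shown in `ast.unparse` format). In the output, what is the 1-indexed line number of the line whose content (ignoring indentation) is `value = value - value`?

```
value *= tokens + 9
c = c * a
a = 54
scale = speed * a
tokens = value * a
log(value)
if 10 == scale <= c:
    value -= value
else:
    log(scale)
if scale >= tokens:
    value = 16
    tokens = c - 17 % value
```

7

Transformed code:
value = value * (tokens + 9)
c = c * 54
scale = speed * 54
tokens = value * 54
log(value)
if 10 == scale <= c:
    value = value - value
else:
    log(scale)
if scale >= tokens:
    value = 16
    tokens = c - 17 % value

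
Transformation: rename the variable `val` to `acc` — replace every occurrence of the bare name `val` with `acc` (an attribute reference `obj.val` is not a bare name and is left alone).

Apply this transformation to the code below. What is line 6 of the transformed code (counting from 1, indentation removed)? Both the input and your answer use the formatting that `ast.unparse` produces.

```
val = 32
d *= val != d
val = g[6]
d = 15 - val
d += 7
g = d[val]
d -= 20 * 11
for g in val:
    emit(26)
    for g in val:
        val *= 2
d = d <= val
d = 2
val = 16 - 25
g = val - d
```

g = d[acc]

Transformed code:
acc = 32
d *= acc != d
acc = g[6]
d = 15 - acc
d += 7
g = d[acc]
d -= 20 * 11
for g in acc:
    emit(26)
    for g in acc:
        acc *= 2
d = d <= acc
d = 2
acc = 16 - 25
g = acc - d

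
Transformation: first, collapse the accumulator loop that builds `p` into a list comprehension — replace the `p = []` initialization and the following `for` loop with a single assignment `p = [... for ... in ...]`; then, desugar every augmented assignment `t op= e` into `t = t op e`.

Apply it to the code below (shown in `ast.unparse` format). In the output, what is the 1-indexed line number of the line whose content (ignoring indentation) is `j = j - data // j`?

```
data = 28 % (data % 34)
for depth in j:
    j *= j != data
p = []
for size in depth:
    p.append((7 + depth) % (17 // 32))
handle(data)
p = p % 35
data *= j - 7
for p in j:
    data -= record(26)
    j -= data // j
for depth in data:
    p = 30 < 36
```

10

Transformed code:
data = 28 % (data % 34)
for depth in j:
    j = j * (j != data)
p = [(7 + depth) % (17 // 32) for size in depth]
handle(data)
p = p % 35
data = data * (j - 7)
for p in j:
    data = data - record(26)
    j = j - data // j
for depth in data:
    p = 30 < 36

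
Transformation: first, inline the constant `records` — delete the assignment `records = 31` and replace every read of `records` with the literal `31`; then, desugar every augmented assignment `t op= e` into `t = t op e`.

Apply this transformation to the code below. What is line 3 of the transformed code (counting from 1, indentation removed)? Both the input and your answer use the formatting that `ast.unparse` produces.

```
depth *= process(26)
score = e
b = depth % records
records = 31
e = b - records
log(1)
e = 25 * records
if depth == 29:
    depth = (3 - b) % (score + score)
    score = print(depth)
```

b = depth % 31

Transformed code:
depth = depth * process(26)
score = e
b = depth % 31
e = b - 31
log(1)
e = 25 * 31
if depth == 29:
    depth = (3 - b) % (score + score)
    score = print(depth)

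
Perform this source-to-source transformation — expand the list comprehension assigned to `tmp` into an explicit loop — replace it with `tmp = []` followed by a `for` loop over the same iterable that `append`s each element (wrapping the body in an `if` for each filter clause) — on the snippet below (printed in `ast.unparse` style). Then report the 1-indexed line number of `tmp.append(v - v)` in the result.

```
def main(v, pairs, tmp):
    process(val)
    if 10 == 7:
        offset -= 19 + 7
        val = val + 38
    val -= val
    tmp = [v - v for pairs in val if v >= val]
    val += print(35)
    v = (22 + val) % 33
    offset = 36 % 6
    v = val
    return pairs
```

10

Transformed code:
def main(v, pairs, tmp):
    process(val)
    if 10 == 7:
        offset -= 19 + 7
        val = val + 38
    val -= val
    tmp = []
    for pairs in val:
        if v >= val:
            tmp.append(v - v)
    val += print(35)
    v = (22 + val) % 33
    offset = 36 % 6
    v = val
    return pairs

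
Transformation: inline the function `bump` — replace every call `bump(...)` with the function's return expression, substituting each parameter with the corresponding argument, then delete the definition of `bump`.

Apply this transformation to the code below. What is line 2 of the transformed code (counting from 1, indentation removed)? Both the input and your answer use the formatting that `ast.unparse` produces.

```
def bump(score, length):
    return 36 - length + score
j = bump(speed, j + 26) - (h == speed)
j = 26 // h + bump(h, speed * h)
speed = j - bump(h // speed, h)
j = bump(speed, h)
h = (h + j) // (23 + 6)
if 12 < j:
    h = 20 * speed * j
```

j = 26 // h + (36 - speed * h + h)

Transformed code:
j = 36 - (j + 26) + speed - (h == speed)
j = 26 // h + (36 - speed * h + h)
speed = j - (36 - h + h // speed)
j = 36 - h + speed
h = (h + j) // (23 + 6)
if 12 < j:
    h = 20 * speed * j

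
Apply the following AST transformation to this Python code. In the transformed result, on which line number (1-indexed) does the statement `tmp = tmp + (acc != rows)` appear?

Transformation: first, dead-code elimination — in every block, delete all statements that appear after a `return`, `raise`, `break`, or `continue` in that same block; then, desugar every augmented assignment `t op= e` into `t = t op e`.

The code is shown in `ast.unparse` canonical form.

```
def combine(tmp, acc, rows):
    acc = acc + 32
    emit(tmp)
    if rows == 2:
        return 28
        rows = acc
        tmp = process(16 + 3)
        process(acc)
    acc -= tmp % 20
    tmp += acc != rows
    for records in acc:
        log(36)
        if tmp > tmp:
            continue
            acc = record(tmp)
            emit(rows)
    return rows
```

7

Transformed code:
def combine(tmp, acc, rows):
    acc = acc + 32
    emit(tmp)
    if rows == 2:
        return 28
    acc = acc - tmp % 20
    tmp = tmp + (acc != rows)
    for records in acc:
        log(36)
        if tmp > tmp:
            continue
    return rows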